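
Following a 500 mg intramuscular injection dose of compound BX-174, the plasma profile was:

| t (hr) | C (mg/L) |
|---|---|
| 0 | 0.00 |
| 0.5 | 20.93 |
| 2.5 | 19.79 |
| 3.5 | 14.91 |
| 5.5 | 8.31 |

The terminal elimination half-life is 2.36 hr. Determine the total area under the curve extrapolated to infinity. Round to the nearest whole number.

AUC = 115 mg/L·hr

Trapezoidal AUC_0→5.5:
  [0→0.5]: (0.00+20.93)/2 × 0.5 = 5.2325
  [0.5→2.5]: (20.93+19.79)/2 × 2 = 40.72
  [2.5→3.5]: (19.79+14.91)/2 × 1 = 17.35
  [3.5→5.5]: (14.91+8.31)/2 × 2 = 23.22
  Sum = 86.5225 mg/L·hr
k_e = ln2 / t½ = 0.693147 / 2.36 = 0.2937 hr^-1
Extrapolated tail: C_last / k_e = 8.31 / 0.2937 = 28.294
AUC_0→∞ = 86.5225 + 28.294 = 114.8165 mg/L·hr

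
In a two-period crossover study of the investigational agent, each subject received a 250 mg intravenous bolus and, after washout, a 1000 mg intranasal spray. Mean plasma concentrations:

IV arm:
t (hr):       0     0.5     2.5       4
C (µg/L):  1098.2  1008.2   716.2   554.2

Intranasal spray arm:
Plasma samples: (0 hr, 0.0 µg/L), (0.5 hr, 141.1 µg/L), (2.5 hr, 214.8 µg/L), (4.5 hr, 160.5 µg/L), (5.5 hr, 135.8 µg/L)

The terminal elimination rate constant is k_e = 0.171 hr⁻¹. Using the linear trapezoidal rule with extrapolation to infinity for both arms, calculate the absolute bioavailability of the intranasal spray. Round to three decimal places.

F = 0.066

Trapezoidal AUC_0→4 (IV):
  [0→0.5]: (1098.2+1008.2)/2 × 0.5 = 526.6
  [0.5→2.5]: (1008.2+716.2)/2 × 2 = 1724.4
  [2.5→4]: (716.2+554.2)/2 × 1.5 = 952.8
  Sum = 3203.8 µg/L·hr
IV tail: 554.2/0.171 = 3240.936; AUC_iv,0→∞ = 3203.8 + 3240.936 = 6444.736 µg/L·hr
Trapezoidal AUC_0→5.5 (intranasal spray):
  [0→0.5]: (0.0+141.1)/2 × 0.5 = 35.275
  [0.5→2.5]: (141.1+214.8)/2 × 2 = 355.9
  [2.5→4.5]: (214.8+160.5)/2 × 2 = 375.3
  [4.5→5.5]: (160.5+135.8)/2 × 1 = 148.15
  Sum = 914.625 µg/L·hr
intranasal spray tail: 135.8/0.171 = 794.152; AUC_ev,0→∞ = 914.625 + 794.152 = 1708.777 µg/L·hr
F = (AUC_ev/D_ev)/(AUC_iv/D_iv) = (1708.777/1000)/(6444.736/250) = 1.708777/25.778944 = 0.0663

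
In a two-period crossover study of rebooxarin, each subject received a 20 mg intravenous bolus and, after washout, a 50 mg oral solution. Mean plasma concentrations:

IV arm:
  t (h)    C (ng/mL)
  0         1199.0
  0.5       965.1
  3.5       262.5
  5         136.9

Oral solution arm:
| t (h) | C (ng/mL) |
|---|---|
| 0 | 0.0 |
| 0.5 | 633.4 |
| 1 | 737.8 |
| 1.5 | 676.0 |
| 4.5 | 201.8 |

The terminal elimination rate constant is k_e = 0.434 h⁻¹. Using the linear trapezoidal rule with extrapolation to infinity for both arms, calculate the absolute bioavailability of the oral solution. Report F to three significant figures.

Trapezoidal AUC_0→5 (IV):
  [0→0.5]: (1199.0+965.1)/2 × 0.5 = 541.025
  [0.5→3.5]: (965.1+262.5)/2 × 3 = 1841.4
  [3.5→5]: (262.5+136.9)/2 × 1.5 = 299.55
  Sum = 2681.975 ng/mL·h
IV tail: 136.9/0.434 = 315.438; AUC_iv,0→∞ = 2681.975 + 315.438 = 2997.413 ng/mL·h
Trapezoidal AUC_0→4.5 (oral solution):
  [0→0.5]: (0.0+633.4)/2 × 0.5 = 158.35
  [0.5→1]: (633.4+737.8)/2 × 0.5 = 342.8
  [1→1.5]: (737.8+676.0)/2 × 0.5 = 353.45
  [1.5→4.5]: (676.0+201.8)/2 × 3 = 1316.7
  Sum = 2171.3 ng/mL·h
oral solution tail: 201.8/0.434 = 464.977; AUC_ev,0→∞ = 2171.3 + 464.977 = 2636.277 ng/mL·h
F = (AUC_ev/D_ev)/(AUC_iv/D_iv) = (2636.277/50)/(2997.413/20) = 52.72554/149.87065 = 0.3518

F = 0.352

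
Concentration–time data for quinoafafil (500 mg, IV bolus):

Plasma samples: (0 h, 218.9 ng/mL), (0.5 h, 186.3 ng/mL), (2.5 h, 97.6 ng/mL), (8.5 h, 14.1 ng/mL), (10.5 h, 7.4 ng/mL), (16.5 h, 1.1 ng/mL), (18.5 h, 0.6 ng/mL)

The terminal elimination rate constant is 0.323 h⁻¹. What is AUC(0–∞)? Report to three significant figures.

AUC = 771 ng/mL·h

Trapezoidal AUC_0→18.5:
  [0→0.5]: (218.9+186.3)/2 × 0.5 = 101.3
  [0.5→2.5]: (186.3+97.6)/2 × 2 = 283.9
  [2.5→8.5]: (97.6+14.1)/2 × 6 = 335.1
  [8.5→10.5]: (14.1+7.4)/2 × 2 = 21.5
  [10.5→16.5]: (7.4+1.1)/2 × 6 = 25.5
  [16.5→18.5]: (1.1+0.6)/2 × 2 = 1.7
  Sum = 769.0 ng/mL·h
Extrapolated tail: C_last / k_e = 0.6 / 0.323 = 1.858
AUC_0→∞ = 769.0 + 1.858 = 770.858 ng/mL·h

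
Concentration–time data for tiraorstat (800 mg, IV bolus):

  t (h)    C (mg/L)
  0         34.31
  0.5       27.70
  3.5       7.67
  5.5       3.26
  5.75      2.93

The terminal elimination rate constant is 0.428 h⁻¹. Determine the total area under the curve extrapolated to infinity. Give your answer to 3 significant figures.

Trapezoidal AUC_0→5.75:
  [0→0.5]: (34.31+27.70)/2 × 0.5 = 15.5025
  [0.5→3.5]: (27.70+7.67)/2 × 3 = 53.055
  [3.5→5.5]: (7.67+3.26)/2 × 2 = 10.93
  [5.5→5.75]: (3.26+2.93)/2 × 0.25 = 0.77375
  Sum = 80.26125 mg/L·h
Extrapolated tail: C_last / k_e = 2.93 / 0.428 = 6.846
AUC_0→∞ = 80.26125 + 6.846 = 87.10725 mg/L·h

AUC = 87.1 mg/L·h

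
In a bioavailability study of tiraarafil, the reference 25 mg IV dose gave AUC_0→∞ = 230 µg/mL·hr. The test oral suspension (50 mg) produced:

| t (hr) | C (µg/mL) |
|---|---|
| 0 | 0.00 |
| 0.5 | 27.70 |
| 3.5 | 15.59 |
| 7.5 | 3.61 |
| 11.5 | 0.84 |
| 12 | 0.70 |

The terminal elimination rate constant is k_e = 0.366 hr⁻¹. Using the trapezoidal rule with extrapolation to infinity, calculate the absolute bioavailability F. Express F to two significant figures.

Trapezoidal AUC_0→12 (oral suspension):
  [0→0.5]: (0.00+27.70)/2 × 0.5 = 6.925
  [0.5→3.5]: (27.70+15.59)/2 × 3 = 64.935
  [3.5→7.5]: (15.59+3.61)/2 × 4 = 38.4
  [7.5→11.5]: (3.61+0.84)/2 × 4 = 8.9
  [11.5→12]: (0.84+0.70)/2 × 0.5 = 0.385
  Sum = 119.545 µg/mL·hr
Tail: C_last/k_e = 0.70/0.366 = 1.913
AUC_0→∞ (oral suspension) = 119.545 + 1.913 = 121.458 µg/mL·hr
F = (AUC_ev/D_ev)/(AUC_iv/D_iv) = (121.458/50)/(230/25) = 2.42916/9.2 = 0.2640

F = 0.26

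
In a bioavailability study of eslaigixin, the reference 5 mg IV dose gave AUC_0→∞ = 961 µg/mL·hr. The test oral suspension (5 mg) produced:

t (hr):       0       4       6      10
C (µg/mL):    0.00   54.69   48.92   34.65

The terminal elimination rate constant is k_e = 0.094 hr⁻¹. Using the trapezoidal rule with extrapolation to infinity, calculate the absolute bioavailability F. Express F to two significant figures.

F = 0.78

Trapezoidal AUC_0→10 (oral suspension):
  [0→4]: (0.00+54.69)/2 × 4 = 109.38
  [4→6]: (54.69+48.92)/2 × 2 = 103.61
  [6→10]: (48.92+34.65)/2 × 4 = 167.14
  Sum = 380.13 µg/mL·hr
Tail: C_last/k_e = 34.65/0.094 = 368.617
AUC_0→∞ (oral suspension) = 380.13 + 368.617 = 748.747 µg/mL·hr
F = (AUC_ev/D_ev)/(AUC_iv/D_iv) = (748.747/5)/(961/5) = 149.7494/192.2 = 0.7791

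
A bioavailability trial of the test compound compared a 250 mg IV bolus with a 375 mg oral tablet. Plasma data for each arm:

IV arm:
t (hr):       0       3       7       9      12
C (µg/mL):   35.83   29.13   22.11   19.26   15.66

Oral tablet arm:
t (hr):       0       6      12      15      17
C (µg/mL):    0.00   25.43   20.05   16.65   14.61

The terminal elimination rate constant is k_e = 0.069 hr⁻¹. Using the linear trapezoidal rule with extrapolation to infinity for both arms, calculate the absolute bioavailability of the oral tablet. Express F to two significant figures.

F = 0.65

Trapezoidal AUC_0→12 (IV):
  [0→3]: (35.83+29.13)/2 × 3 = 97.44
  [3→7]: (29.13+22.11)/2 × 4 = 102.48
  [7→9]: (22.11+19.26)/2 × 2 = 41.37
  [9→12]: (19.26+15.66)/2 × 3 = 52.38
  Sum = 293.67 µg/mL·hr
IV tail: 15.66/0.069 = 226.957; AUC_iv,0→∞ = 293.67 + 226.957 = 520.627 µg/mL·hr
Trapezoidal AUC_0→17 (oral tablet):
  [0→6]: (0.00+25.43)/2 × 6 = 76.29
  [6→12]: (25.43+20.05)/2 × 6 = 136.44
  [12→15]: (20.05+16.65)/2 × 3 = 55.05
  [15→17]: (16.65+14.61)/2 × 2 = 31.26
  Sum = 299.04 µg/mL·hr
oral tablet tail: 14.61/0.069 = 211.739; AUC_ev,0→∞ = 299.04 + 211.739 = 510.779 µg/mL·hr
F = (AUC_ev/D_ev)/(AUC_iv/D_iv) = (510.779/375)/(520.627/250) = 1.36208/2.082508 = 0.6541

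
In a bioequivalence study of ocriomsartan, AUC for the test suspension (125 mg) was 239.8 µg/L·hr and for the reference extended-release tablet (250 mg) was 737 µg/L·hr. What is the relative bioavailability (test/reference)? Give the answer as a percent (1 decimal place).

F_rel = (AUC_test/D_test) / (AUC_ref/D_ref)
      = (239.8/125) / (737/250)
      = 1.9184 / 2.948 = 0.6507 = 65.07%

F_rel = 65.1%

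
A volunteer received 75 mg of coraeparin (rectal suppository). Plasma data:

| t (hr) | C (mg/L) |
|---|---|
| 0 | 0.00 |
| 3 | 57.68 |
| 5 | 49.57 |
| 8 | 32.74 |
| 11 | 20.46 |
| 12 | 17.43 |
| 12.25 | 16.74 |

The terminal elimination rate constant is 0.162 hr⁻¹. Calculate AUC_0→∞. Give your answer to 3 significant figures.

Trapezoidal AUC_0→12.25:
  [0→3]: (0.00+57.68)/2 × 3 = 86.52
  [3→5]: (57.68+49.57)/2 × 2 = 107.25
  [5→8]: (49.57+32.74)/2 × 3 = 123.465
  [8→11]: (32.74+20.46)/2 × 3 = 79.8
  [11→12]: (20.46+17.43)/2 × 1 = 18.945
  [12→12.25]: (17.43+16.74)/2 × 0.25 = 4.27125
  Sum = 420.25125 mg/L·hr
Extrapolated tail: C_last / k_e = 16.74 / 0.162 = 103.333
AUC_0→∞ = 420.25125 + 103.333 = 523.58425 mg/L·hr

AUC = 524 mg/L·hr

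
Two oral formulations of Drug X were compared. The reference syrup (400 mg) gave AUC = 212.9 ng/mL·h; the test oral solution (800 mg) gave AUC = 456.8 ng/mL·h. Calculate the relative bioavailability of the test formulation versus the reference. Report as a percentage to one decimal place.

F_rel = (AUC_test/D_test) / (AUC_ref/D_ref)
      = (456.8/800) / (212.9/400)
      = 0.571 / 0.53225 = 1.0728 = 107.28%

F_rel = 107.3%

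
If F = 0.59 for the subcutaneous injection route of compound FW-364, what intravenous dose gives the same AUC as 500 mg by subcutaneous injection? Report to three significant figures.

Systemic exposure from an extravascular dose = F × D_ev, so the equivalent IV dose is F × D_ev.
D_iv = F × D_ev = 0.59 × 500 = 295 mg

D_iv = 295 mg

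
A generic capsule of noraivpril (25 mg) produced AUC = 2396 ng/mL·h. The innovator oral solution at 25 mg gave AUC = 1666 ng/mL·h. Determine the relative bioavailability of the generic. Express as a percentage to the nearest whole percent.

F_rel = (AUC_test/D_test) / (AUC_ref/D_ref)
      = (2396/25) / (1666/25)
      = 95.84 / 66.64 = 1.4382 = 143.82%

F_rel = 144%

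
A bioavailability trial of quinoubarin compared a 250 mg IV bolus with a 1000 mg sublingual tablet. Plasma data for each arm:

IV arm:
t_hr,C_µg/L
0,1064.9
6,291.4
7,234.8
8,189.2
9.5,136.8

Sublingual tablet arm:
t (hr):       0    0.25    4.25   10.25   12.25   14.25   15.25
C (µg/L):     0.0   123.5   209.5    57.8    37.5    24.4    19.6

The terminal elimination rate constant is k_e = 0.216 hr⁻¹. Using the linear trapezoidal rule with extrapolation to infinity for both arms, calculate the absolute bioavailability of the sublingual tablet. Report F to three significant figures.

Trapezoidal AUC_0→9.5 (IV):
  [0→6]: (1064.9+291.4)/2 × 6 = 4068.9
  [6→7]: (291.4+234.8)/2 × 1 = 263.1
  [7→8]: (234.8+189.2)/2 × 1 = 212.0
  [8→9.5]: (189.2+136.8)/2 × 1.5 = 244.5
  Sum = 4788.5 µg/L·hr
IV tail: 136.8/0.216 = 633.333; AUC_iv,0→∞ = 4788.5 + 633.333 = 5421.833 µg/L·hr
Trapezoidal AUC_0→15.25 (sublingual tablet):
  [0→0.25]: (0.0+123.5)/2 × 0.25 = 15.4375
  [0.25→4.25]: (123.5+209.5)/2 × 4 = 666.0
  [4.25→10.25]: (209.5+57.8)/2 × 6 = 801.9
  [10.25→12.25]: (57.8+37.5)/2 × 2 = 95.3
  [12.25→14.25]: (37.5+24.4)/2 × 2 = 61.9
  [14.25→15.25]: (24.4+19.6)/2 × 1 = 22.0
  Sum = 1662.5375 µg/L·hr
sublingual tablet tail: 19.6/0.216 = 90.741; AUC_ev,0→∞ = 1662.5375 + 90.741 = 1753.2785 µg/L·hr
F = (AUC_ev/D_ev)/(AUC_iv/D_iv) = (1753.2785/1000)/(5421.833/250) = 1.7532785/21.687332 = 0.0808

F = 0.0808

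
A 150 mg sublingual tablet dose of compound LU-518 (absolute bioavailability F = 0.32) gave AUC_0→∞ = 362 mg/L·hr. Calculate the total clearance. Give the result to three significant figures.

CL = 0.133 L/hr

CL = F × Dose / AUC_0→∞
   = 0.32 × 150 / 362 = 0.132597 L/hr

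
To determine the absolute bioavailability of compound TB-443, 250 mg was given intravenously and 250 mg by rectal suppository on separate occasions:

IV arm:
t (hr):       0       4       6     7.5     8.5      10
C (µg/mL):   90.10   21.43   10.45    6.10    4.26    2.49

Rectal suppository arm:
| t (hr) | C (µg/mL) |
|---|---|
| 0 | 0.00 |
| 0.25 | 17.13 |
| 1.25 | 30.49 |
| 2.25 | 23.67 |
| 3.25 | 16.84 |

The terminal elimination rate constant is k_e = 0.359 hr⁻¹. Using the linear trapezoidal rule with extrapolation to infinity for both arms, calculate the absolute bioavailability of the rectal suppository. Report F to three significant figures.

Trapezoidal AUC_0→10 (IV):
  [0→4]: (90.10+21.43)/2 × 4 = 223.06
  [4→6]: (21.43+10.45)/2 × 2 = 31.88
  [6→7.5]: (10.45+6.10)/2 × 1.5 = 12.4125
  [7.5→8.5]: (6.10+4.26)/2 × 1 = 5.18
  [8.5→10]: (4.26+2.49)/2 × 1.5 = 5.0625
  Sum = 277.595 µg/mL·hr
IV tail: 2.49/0.359 = 6.936; AUC_iv,0→∞ = 277.595 + 6.936 = 284.531 µg/mL·hr
Trapezoidal AUC_0→3.25 (rectal suppository):
  [0→0.25]: (0.00+17.13)/2 × 0.25 = 2.14125
  [0.25→1.25]: (17.13+30.49)/2 × 1 = 23.81
  [1.25→2.25]: (30.49+23.67)/2 × 1 = 27.08
  [2.25→3.25]: (23.67+16.84)/2 × 1 = 20.255
  Sum = 73.28625 µg/mL·hr
rectal suppository tail: 16.84/0.359 = 46.908; AUC_ev,0→∞ = 73.28625 + 46.908 = 120.19425 µg/mL·hr
F = (AUC_ev/D_ev)/(AUC_iv/D_iv) = (120.19425/250)/(284.531/250) = 0.480777/1.138124 = 0.4224

F = 0.422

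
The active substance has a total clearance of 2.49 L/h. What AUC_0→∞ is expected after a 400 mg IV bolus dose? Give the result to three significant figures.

AUC = 161 mg/L·h

AUC_0→∞ = Dose_iv / CL
        = 400 / 2.49 = 160.643 mg/L·h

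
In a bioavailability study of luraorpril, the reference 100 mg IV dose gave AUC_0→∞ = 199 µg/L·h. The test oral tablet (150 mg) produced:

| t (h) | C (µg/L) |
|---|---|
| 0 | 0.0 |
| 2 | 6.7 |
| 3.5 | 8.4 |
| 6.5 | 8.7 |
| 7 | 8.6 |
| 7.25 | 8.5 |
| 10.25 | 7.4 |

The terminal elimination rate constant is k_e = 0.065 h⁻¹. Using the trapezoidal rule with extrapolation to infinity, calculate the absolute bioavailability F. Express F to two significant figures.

Trapezoidal AUC_0→10.25 (oral tablet):
  [0→2]: (0.0+6.7)/2 × 2 = 6.7
  [2→3.5]: (6.7+8.4)/2 × 1.5 = 11.325
  [3.5→6.5]: (8.4+8.7)/2 × 3 = 25.65
  [6.5→7]: (8.7+8.6)/2 × 0.5 = 4.325
  [7→7.25]: (8.6+8.5)/2 × 0.25 = 2.1375
  [7.25→10.25]: (8.5+7.4)/2 × 3 = 23.85
  Sum = 73.9875 µg/L·h
Tail: C_last/k_e = 7.4/0.065 = 113.846
AUC_0→∞ (oral tablet) = 73.9875 + 113.846 = 187.8335 µg/L·h
F = (AUC_ev/D_ev)/(AUC_iv/D_iv) = (187.8335/150)/(199/100) = 1.25222/1.99 = 0.6293

F = 0.63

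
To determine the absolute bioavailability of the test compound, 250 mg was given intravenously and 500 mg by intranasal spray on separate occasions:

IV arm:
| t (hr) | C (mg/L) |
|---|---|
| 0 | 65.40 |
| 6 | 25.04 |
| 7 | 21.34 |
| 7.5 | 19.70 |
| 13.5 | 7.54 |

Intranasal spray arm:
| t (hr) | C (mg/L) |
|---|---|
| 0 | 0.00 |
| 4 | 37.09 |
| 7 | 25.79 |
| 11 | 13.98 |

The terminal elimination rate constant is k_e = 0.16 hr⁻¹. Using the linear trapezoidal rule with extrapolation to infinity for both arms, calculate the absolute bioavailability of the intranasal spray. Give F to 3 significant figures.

Trapezoidal AUC_0→13.5 (IV):
  [0→6]: (65.40+25.04)/2 × 6 = 271.32
  [6→7]: (25.04+21.34)/2 × 1 = 23.19
  [7→7.5]: (21.34+19.70)/2 × 0.5 = 10.26
  [7.5→13.5]: (19.70+7.54)/2 × 6 = 81.72
  Sum = 386.49 mg/L·hr
IV tail: 7.54/0.16 = 47.125; AUC_iv,0→∞ = 386.49 + 47.125 = 433.615 mg/L·hr
Trapezoidal AUC_0→11 (intranasal spray):
  [0→4]: (0.00+37.09)/2 × 4 = 74.18
  [4→7]: (37.09+25.79)/2 × 3 = 94.32
  [7→11]: (25.79+13.98)/2 × 4 = 79.54
  Sum = 248.04 mg/L·hr
intranasal spray tail: 13.98/0.16 = 87.375; AUC_ev,0→∞ = 248.04 + 87.375 = 335.415 mg/L·hr
F = (AUC_ev/D_ev)/(AUC_iv/D_iv) = (335.415/500)/(433.615/250) = 0.67083/1.73446 = 0.3868

F = 0.387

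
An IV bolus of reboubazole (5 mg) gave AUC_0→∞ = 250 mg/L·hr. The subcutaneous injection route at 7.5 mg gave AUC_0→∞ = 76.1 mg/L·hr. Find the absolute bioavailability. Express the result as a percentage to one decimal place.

F = (AUC_ev / D_ev) / (AUC_iv / D_iv)
  = (76.1/7.5) / (250/5)
  = 10.1467 / 50 = 0.2029
  = 20.29%

F = 20.3%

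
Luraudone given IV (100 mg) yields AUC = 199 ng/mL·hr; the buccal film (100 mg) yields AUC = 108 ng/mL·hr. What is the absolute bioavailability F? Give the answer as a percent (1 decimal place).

F = 54.3%

F = (AUC_ev / D_ev) / (AUC_iv / D_iv)
  = (108/100) / (199/100)
  = 1.08 / 1.99 = 0.5427
  = 54.27%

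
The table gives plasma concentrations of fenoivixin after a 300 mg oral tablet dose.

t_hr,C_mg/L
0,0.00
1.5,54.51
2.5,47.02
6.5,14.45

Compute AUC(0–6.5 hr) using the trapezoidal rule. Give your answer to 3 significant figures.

Trapezoidal AUC_0→6.5:
  [0→1.5]: (0.00+54.51)/2 × 1.5 = 40.8825
  [1.5→2.5]: (54.51+47.02)/2 × 1 = 50.765
  [2.5→6.5]: (47.02+14.45)/2 × 4 = 122.94
  Sum = 214.5875 mg/L·hr

AUC = 215 mg/L·hr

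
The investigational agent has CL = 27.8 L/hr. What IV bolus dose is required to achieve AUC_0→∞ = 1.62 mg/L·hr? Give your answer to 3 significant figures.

Dose_iv = CL × AUC_0→∞
     = 27.8 × 1.62 = 45.036 mg

Dose = 45.0 mg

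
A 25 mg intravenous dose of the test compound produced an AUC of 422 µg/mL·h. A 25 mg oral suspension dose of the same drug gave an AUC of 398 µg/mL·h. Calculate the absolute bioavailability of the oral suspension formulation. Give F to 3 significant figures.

F = 0.943

F = (AUC_ev / D_ev) / (AUC_iv / D_iv)
  = (398/25) / (422/25)
  = 15.92 / 16.88 = 0.9431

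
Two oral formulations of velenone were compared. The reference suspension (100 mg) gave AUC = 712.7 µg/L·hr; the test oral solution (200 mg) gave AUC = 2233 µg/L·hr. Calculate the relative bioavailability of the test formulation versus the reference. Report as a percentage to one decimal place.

F_rel = 156.7%

F_rel = (AUC_test/D_test) / (AUC_ref/D_ref)
      = (2233/200) / (712.7/100)
      = 11.165 / 7.127 = 1.5666 = 156.66%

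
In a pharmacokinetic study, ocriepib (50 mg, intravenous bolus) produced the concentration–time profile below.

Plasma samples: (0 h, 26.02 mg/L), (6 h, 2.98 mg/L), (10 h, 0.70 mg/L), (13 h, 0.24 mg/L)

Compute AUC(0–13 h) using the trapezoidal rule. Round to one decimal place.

AUC = 95.8 mg/L·h

Trapezoidal AUC_0→13:
  [0→6]: (26.02+2.98)/2 × 6 = 87.0
  [6→10]: (2.98+0.70)/2 × 4 = 7.36
  [10→13]: (0.70+0.24)/2 × 3 = 1.41
  Sum = 95.77 mg/L·h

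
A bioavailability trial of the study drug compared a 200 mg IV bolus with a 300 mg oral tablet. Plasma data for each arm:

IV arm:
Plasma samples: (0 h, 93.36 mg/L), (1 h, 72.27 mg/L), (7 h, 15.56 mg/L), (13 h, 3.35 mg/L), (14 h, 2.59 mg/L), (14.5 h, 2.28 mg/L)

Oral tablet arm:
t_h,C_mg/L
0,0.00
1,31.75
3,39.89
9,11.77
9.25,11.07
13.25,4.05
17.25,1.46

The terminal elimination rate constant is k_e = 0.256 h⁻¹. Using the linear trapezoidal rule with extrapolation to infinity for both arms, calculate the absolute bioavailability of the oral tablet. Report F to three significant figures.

Trapezoidal AUC_0→14.5 (IV):
  [0→1]: (93.36+72.27)/2 × 1 = 82.815
  [1→7]: (72.27+15.56)/2 × 6 = 263.49
  [7→13]: (15.56+3.35)/2 × 6 = 56.73
  [13→14]: (3.35+2.59)/2 × 1 = 2.97
  [14→14.5]: (2.59+2.28)/2 × 0.5 = 1.2175
  Sum = 407.2225 mg/L·h
IV tail: 2.28/0.256 = 8.906; AUC_iv,0→∞ = 407.2225 + 8.906 = 416.1285 mg/L·h
Trapezoidal AUC_0→17.25 (oral tablet):
  [0→1]: (0.00+31.75)/2 × 1 = 15.875
  [1→3]: (31.75+39.89)/2 × 2 = 71.64
  [3→9]: (39.89+11.77)/2 × 6 = 154.98
  [9→9.25]: (11.77+11.07)/2 × 0.25 = 2.855
  [9.25→13.25]: (11.07+4.05)/2 × 4 = 30.24
  [13.25→17.25]: (4.05+1.46)/2 × 4 = 11.02
  Sum = 286.61 mg/L·h
oral tablet tail: 1.46/0.256 = 5.703; AUC_ev,0→∞ = 286.61 + 5.703 = 292.313 mg/L·h
F = (AUC_ev/D_ev)/(AUC_iv/D_iv) = (292.313/300)/(416.1285/200) = 0.974377/2.0806425 = 0.4683

F = 0.468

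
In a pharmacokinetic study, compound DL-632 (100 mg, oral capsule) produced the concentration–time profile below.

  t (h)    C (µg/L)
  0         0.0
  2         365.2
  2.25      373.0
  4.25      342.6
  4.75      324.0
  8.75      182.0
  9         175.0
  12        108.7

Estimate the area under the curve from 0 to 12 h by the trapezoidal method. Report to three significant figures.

AUC = 2820 µg/L·h

Trapezoidal AUC_0→12:
  [0→2]: (0.0+365.2)/2 × 2 = 365.2
  [2→2.25]: (365.2+373.0)/2 × 0.25 = 92.275
  [2.25→4.25]: (373.0+342.6)/2 × 2 = 715.6
  [4.25→4.75]: (342.6+324.0)/2 × 0.5 = 166.65
  [4.75→8.75]: (324.0+182.0)/2 × 4 = 1012.0
  [8.75→9]: (182.0+175.0)/2 × 0.25 = 44.625
  [9→12]: (175.0+108.7)/2 × 3 = 425.55
  Sum = 2821.9 µg/L·h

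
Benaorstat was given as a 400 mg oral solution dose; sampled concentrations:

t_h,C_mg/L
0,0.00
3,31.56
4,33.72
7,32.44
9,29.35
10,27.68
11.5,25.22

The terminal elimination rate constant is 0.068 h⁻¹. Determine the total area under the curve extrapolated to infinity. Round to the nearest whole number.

Trapezoidal AUC_0→11.5:
  [0→3]: (0.00+31.56)/2 × 3 = 47.34
  [3→4]: (31.56+33.72)/2 × 1 = 32.64
  [4→7]: (33.72+32.44)/2 × 3 = 99.24
  [7→9]: (32.44+29.35)/2 × 2 = 61.79
  [9→10]: (29.35+27.68)/2 × 1 = 28.515
  [10→11.5]: (27.68+25.22)/2 × 1.5 = 39.675
  Sum = 309.2 mg/L·h
Extrapolated tail: C_last / k_e = 25.22 / 0.068 = 370.882
AUC_0→∞ = 309.2 + 370.882 = 680.082 mg/L·h

AUC = 680 mg/L·h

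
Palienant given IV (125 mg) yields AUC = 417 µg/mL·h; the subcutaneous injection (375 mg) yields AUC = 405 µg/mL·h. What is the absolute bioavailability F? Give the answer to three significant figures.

F = 0.324

F = (AUC_ev / D_ev) / (AUC_iv / D_iv)
  = (405/375) / (417/125)
  = 1.08 / 3.336 = 0.3237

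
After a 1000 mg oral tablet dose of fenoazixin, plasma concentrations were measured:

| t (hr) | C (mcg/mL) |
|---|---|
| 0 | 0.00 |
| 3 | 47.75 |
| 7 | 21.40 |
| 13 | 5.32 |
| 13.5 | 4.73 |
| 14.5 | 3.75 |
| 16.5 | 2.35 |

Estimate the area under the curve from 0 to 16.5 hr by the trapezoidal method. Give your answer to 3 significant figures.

AUC = 303 mcg/mL·hr

Trapezoidal AUC_0→16.5:
  [0→3]: (0.00+47.75)/2 × 3 = 71.625
  [3→7]: (47.75+21.40)/2 × 4 = 138.3
  [7→13]: (21.40+5.32)/2 × 6 = 80.16
  [13→13.5]: (5.32+4.73)/2 × 0.5 = 2.5125
  [13.5→14.5]: (4.73+3.75)/2 × 1 = 4.24
  [14.5→16.5]: (3.75+2.35)/2 × 2 = 6.1
  Sum = 302.9375 mcg/mL·hr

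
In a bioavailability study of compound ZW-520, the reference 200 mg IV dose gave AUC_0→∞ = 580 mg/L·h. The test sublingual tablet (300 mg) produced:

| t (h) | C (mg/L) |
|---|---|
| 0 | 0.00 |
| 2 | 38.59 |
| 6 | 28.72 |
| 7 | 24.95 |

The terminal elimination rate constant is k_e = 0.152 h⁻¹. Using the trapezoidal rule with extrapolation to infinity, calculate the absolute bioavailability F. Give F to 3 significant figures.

Trapezoidal AUC_0→7 (sublingual tablet):
  [0→2]: (0.00+38.59)/2 × 2 = 38.59
  [2→6]: (38.59+28.72)/2 × 4 = 134.62
  [6→7]: (28.72+24.95)/2 × 1 = 26.835
  Sum = 200.045 mg/L·h
Tail: C_last/k_e = 24.95/0.152 = 164.145
AUC_0→∞ (sublingual tablet) = 200.045 + 164.145 = 364.19 mg/L·h
F = (AUC_ev/D_ev)/(AUC_iv/D_iv) = (364.19/300)/(580/200) = 1.21397/2.9 = 0.4186

F = 0.419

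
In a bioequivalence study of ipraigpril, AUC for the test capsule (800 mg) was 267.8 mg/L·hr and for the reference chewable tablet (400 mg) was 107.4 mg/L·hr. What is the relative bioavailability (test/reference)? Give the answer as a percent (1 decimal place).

F_rel = 124.7%

F_rel = (AUC_test/D_test) / (AUC_ref/D_ref)
      = (267.8/800) / (107.4/400)
      = 0.33475 / 0.2685 = 1.2467 = 124.67%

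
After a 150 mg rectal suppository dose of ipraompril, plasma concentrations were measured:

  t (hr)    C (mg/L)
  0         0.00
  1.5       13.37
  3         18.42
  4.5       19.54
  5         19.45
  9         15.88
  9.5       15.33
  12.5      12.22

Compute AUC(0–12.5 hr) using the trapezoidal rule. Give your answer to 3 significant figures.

AUC = 192 mg/L·hr

Trapezoidal AUC_0→12.5:
  [0→1.5]: (0.00+13.37)/2 × 1.5 = 10.0275
  [1.5→3]: (13.37+18.42)/2 × 1.5 = 23.8425
  [3→4.5]: (18.42+19.54)/2 × 1.5 = 28.47
  [4.5→5]: (19.54+19.45)/2 × 0.5 = 9.7475
  [5→9]: (19.45+15.88)/2 × 4 = 70.66
  [9→9.5]: (15.88+15.33)/2 × 0.5 = 7.8025
  [9.5→12.5]: (15.33+12.22)/2 × 3 = 41.325
  Sum = 191.875 mg/L·hr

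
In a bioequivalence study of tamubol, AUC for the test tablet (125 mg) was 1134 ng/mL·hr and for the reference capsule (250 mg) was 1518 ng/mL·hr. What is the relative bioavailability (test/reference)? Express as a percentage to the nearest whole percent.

F_rel = (AUC_test/D_test) / (AUC_ref/D_ref)
      = (1134/125) / (1518/250)
      = 9.072 / 6.072 = 1.4941 = 149.41%

F_rel = 149%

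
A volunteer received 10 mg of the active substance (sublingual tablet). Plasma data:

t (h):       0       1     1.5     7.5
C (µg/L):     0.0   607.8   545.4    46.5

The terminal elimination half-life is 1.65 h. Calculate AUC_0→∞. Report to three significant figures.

Trapezoidal AUC_0→7.5:
  [0→1]: (0.0+607.8)/2 × 1 = 303.9
  [1→1.5]: (607.8+545.4)/2 × 0.5 = 288.3
  [1.5→7.5]: (545.4+46.5)/2 × 6 = 1775.7
  Sum = 2367.9 µg/L·h
k_e = ln2 / t½ = 0.693147 / 1.65 = 0.4201 h^-1
Extrapolated tail: C_last / k_e = 46.5 / 0.4201 = 110.688
AUC_0→∞ = 2367.9 + 110.688 = 2478.588 µg/L·h

AUC = 2480 µg/L·h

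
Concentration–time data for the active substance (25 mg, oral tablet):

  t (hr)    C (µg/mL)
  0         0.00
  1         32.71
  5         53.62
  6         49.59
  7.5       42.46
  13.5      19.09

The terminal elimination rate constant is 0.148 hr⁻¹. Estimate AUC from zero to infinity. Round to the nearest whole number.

AUC = 623 µg/mL·hr

Trapezoidal AUC_0→13.5:
  [0→1]: (0.00+32.71)/2 × 1 = 16.355
  [1→5]: (32.71+53.62)/2 × 4 = 172.66
  [5→6]: (53.62+49.59)/2 × 1 = 51.605
  [6→7.5]: (49.59+42.46)/2 × 1.5 = 69.0375
  [7.5→13.5]: (42.46+19.09)/2 × 6 = 184.65
  Sum = 494.3075 µg/mL·hr
Extrapolated tail: C_last / k_e = 19.09 / 0.148 = 128.986
AUC_0→∞ = 494.3075 + 128.986 = 623.2935 µg/mL·hr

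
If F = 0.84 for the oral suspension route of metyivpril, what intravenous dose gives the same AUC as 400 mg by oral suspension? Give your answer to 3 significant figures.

D_iv = 336 mg

Systemic exposure from an extravascular dose = F × D_ev, so the equivalent IV dose is F × D_ev.
D_iv = F × D_ev = 0.84 × 400 = 336 mg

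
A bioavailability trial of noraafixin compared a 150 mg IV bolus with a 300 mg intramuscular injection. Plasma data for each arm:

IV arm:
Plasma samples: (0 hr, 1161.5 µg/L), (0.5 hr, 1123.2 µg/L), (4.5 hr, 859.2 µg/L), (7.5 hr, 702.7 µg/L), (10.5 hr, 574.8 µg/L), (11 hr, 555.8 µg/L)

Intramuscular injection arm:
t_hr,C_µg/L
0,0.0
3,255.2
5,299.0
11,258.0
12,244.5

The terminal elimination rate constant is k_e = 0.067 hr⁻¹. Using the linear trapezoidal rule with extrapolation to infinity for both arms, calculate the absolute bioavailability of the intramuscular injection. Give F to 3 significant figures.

Trapezoidal AUC_0→11 (IV):
  [0→0.5]: (1161.5+1123.2)/2 × 0.5 = 571.175
  [0.5→4.5]: (1123.2+859.2)/2 × 4 = 3964.8
  [4.5→7.5]: (859.2+702.7)/2 × 3 = 2342.85
  [7.5→10.5]: (702.7+574.8)/2 × 3 = 1916.25
  [10.5→11]: (574.8+555.8)/2 × 0.5 = 282.65
  Sum = 9077.725 µg/L·hr
IV tail: 555.8/0.067 = 8295.522; AUC_iv,0→∞ = 9077.725 + 8295.522 = 17373.247 µg/L·hr
Trapezoidal AUC_0→12 (intramuscular injection):
  [0→3]: (0.0+255.2)/2 × 3 = 382.8
  [3→5]: (255.2+299.0)/2 × 2 = 554.2
  [5→11]: (299.0+258.0)/2 × 6 = 1671.0
  [11→12]: (258.0+244.5)/2 × 1 = 251.25
  Sum = 2859.25 µg/L·hr
intramuscular injection tail: 244.5/0.067 = 3649.254; AUC_ev,0→∞ = 2859.25 + 3649.254 = 6508.504 µg/L·hr
F = (AUC_ev/D_ev)/(AUC_iv/D_iv) = (6508.504/300)/(17373.247/150) = 21.695/115.822 = 0.1873

F = 0.187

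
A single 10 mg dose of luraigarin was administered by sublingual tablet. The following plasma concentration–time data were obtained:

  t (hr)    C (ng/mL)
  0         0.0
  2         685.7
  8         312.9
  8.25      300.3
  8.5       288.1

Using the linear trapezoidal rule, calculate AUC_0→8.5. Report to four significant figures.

AUC = 3832 ng/mL·hr

Trapezoidal AUC_0→8.5:
  [0→2]: (0.0+685.7)/2 × 2 = 685.7
  [2→8]: (685.7+312.9)/2 × 6 = 2995.8
  [8→8.25]: (312.9+300.3)/2 × 0.25 = 76.65
  [8.25→8.5]: (300.3+288.1)/2 × 0.25 = 73.55
  Sum = 3831.7 ng/mL·hr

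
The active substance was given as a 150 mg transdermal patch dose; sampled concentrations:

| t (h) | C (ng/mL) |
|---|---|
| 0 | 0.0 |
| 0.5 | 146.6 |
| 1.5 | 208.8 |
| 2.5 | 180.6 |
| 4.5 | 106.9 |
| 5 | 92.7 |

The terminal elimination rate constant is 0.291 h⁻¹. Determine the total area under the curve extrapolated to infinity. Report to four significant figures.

Trapezoidal AUC_0→5:
  [0→0.5]: (0.0+146.6)/2 × 0.5 = 36.65
  [0.5→1.5]: (146.6+208.8)/2 × 1 = 177.7
  [1.5→2.5]: (208.8+180.6)/2 × 1 = 194.7
  [2.5→4.5]: (180.6+106.9)/2 × 2 = 287.5
  [4.5→5]: (106.9+92.7)/2 × 0.5 = 49.9
  Sum = 746.45 ng/mL·h
Extrapolated tail: C_last / k_e = 92.7 / 0.291 = 318.557
AUC_0→∞ = 746.45 + 318.557 = 1065.007 ng/mL·h

AUC = 1065 ng/mL·h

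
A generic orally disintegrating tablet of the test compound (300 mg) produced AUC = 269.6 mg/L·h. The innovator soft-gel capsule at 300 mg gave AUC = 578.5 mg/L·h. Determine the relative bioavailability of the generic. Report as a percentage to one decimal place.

F_rel = (AUC_test/D_test) / (AUC_ref/D_ref)
      = (269.6/300) / (578.5/300)
      = 0.898667 / 1.92833 = 0.4660 = 46.60%

F_rel = 46.6%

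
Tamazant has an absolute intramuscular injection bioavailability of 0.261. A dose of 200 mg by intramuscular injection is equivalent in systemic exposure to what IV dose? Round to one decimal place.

Systemic exposure from an extravascular dose = F × D_ev, so the equivalent IV dose is F × D_ev.
D_iv = F × D_ev = 0.261 × 200 = 52.2 mg

D_iv = 52.2 mg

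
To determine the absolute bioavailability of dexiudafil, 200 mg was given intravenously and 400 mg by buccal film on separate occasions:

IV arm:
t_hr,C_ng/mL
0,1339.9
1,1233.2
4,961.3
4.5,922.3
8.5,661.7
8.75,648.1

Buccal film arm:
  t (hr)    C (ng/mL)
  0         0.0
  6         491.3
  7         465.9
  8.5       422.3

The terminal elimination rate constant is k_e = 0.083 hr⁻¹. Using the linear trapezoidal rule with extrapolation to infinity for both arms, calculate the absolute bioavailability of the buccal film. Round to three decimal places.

F = 0.238

Trapezoidal AUC_0→8.75 (IV):
  [0→1]: (1339.9+1233.2)/2 × 1 = 1286.55
  [1→4]: (1233.2+961.3)/2 × 3 = 3291.75
  [4→4.5]: (961.3+922.3)/2 × 0.5 = 470.9
  [4.5→8.5]: (922.3+661.7)/2 × 4 = 3168.0
  [8.5→8.75]: (661.7+648.1)/2 × 0.25 = 163.725
  Sum = 8380.925 ng/mL·hr
IV tail: 648.1/0.083 = 7808.434; AUC_iv,0→∞ = 8380.925 + 7808.434 = 16189.359 ng/mL·hr
Trapezoidal AUC_0→8.5 (buccal film):
  [0→6]: (0.0+491.3)/2 × 6 = 1473.9
  [6→7]: (491.3+465.9)/2 × 1 = 478.6
  [7→8.5]: (465.9+422.3)/2 × 1.5 = 666.15
  Sum = 2618.65 ng/mL·hr
buccal film tail: 422.3/0.083 = 5087.952; AUC_ev,0→∞ = 2618.65 + 5087.952 = 7706.602 ng/mL·hr
F = (AUC_ev/D_ev)/(AUC_iv/D_iv) = (7706.602/400)/(16189.359/200) = 19.266505/80.946795 = 0.2380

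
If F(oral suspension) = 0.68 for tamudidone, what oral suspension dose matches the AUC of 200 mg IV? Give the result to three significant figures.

D_oral = 294 mg

For equal systemic exposure: F × D_ev = D_iv
D_ev = D_iv / F = 200 / 0.68 = 294.118 mg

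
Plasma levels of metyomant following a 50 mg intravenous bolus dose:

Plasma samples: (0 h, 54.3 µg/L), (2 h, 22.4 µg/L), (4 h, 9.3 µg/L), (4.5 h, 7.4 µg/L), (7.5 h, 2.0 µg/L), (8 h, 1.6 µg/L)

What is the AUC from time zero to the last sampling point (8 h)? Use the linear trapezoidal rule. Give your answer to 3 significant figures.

Trapezoidal AUC_0→8:
  [0→2]: (54.3+22.4)/2 × 2 = 76.7
  [2→4]: (22.4+9.3)/2 × 2 = 31.7
  [4→4.5]: (9.3+7.4)/2 × 0.5 = 4.175
  [4.5→7.5]: (7.4+2.0)/2 × 3 = 14.1
  [7.5→8]: (2.0+1.6)/2 × 0.5 = 0.9
  Sum = 127.575 µg/L·h

AUC = 128 µg/L·h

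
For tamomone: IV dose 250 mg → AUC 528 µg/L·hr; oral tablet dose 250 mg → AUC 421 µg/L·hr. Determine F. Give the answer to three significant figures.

F = (AUC_ev / D_ev) / (AUC_iv / D_iv)
  = (421/250) / (528/250)
  = 1.684 / 2.112 = 0.7973

F = 0.797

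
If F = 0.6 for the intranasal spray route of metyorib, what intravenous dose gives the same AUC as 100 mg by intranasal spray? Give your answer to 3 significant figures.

D_iv = 60.0 mg

Systemic exposure from an extravascular dose = F × D_ev, so the equivalent IV dose is F × D_ev.
D_iv = F × D_ev = 0.6 × 100 = 60 mg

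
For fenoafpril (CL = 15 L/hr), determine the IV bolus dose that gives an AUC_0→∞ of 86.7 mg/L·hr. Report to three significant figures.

Dose_iv = CL × AUC_0→∞
     = 15 × 86.7 = 1300.5 mg

Dose = 1300 mg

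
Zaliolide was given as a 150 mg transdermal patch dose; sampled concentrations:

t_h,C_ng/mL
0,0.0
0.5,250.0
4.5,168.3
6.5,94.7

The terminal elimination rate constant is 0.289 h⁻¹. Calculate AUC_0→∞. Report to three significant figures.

AUC = 1490 ng/mL·h

Trapezoidal AUC_0→6.5:
  [0→0.5]: (0.0+250.0)/2 × 0.5 = 62.5
  [0.5→4.5]: (250.0+168.3)/2 × 4 = 836.6
  [4.5→6.5]: (168.3+94.7)/2 × 2 = 263.0
  Sum = 1162.1 ng/mL·h
Extrapolated tail: C_last / k_e = 94.7 / 0.289 = 327.682
AUC_0→∞ = 1162.1 + 327.682 = 1489.782 ng/mL·h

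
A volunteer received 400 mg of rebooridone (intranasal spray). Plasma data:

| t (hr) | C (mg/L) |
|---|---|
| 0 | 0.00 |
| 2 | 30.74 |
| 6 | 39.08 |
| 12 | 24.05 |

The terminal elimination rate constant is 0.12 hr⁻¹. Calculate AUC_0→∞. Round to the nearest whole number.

AUC = 560 mg/L·hr

Trapezoidal AUC_0→12:
  [0→2]: (0.00+30.74)/2 × 2 = 30.74
  [2→6]: (30.74+39.08)/2 × 4 = 139.64
  [6→12]: (39.08+24.05)/2 × 6 = 189.39
  Sum = 359.77 mg/L·hr
Extrapolated tail: C_last / k_e = 24.05 / 0.12 = 200.417
AUC_0→∞ = 359.77 + 200.417 = 560.187 mg/L·hr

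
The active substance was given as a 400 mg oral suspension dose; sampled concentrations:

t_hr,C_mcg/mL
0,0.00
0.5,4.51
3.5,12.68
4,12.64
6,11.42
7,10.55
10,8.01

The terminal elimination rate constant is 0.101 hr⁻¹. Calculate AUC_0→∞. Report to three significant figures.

AUC = 175 mcg/mL·hr

Trapezoidal AUC_0→10:
  [0→0.5]: (0.00+4.51)/2 × 0.5 = 1.1275
  [0.5→3.5]: (4.51+12.68)/2 × 3 = 25.785
  [3.5→4]: (12.68+12.64)/2 × 0.5 = 6.33
  [4→6]: (12.64+11.42)/2 × 2 = 24.06
  [6→7]: (11.42+10.55)/2 × 1 = 10.985
  [7→10]: (10.55+8.01)/2 × 3 = 27.84
  Sum = 96.1275 mcg/mL·hr
Extrapolated tail: C_last / k_e = 8.01 / 0.101 = 79.307
AUC_0→∞ = 96.1275 + 79.307 = 175.4345 mcg/mL·hr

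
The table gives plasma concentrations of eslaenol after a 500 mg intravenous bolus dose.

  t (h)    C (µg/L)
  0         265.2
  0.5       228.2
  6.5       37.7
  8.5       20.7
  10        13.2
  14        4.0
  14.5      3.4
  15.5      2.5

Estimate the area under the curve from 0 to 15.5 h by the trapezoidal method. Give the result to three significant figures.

Trapezoidal AUC_0→15.5:
  [0→0.5]: (265.2+228.2)/2 × 0.5 = 123.35
  [0.5→6.5]: (228.2+37.7)/2 × 6 = 797.7
  [6.5→8.5]: (37.7+20.7)/2 × 2 = 58.4
  [8.5→10]: (20.7+13.2)/2 × 1.5 = 25.425
  [10→14]: (13.2+4.0)/2 × 4 = 34.4
  [14→14.5]: (4.0+3.4)/2 × 0.5 = 1.85
  [14.5→15.5]: (3.4+2.5)/2 × 1 = 2.95
  Sum = 1044.075 µg/L·h

AUC = 1040 µg/L·h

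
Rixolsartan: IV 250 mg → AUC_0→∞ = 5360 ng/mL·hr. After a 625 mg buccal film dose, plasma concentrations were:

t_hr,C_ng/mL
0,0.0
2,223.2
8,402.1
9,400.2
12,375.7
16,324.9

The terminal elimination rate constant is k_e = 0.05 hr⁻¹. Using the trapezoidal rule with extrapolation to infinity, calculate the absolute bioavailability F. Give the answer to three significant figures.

Trapezoidal AUC_0→16 (buccal film):
  [0→2]: (0.0+223.2)/2 × 2 = 223.2
  [2→8]: (223.2+402.1)/2 × 6 = 1875.9
  [8→9]: (402.1+400.2)/2 × 1 = 401.15
  [9→12]: (400.2+375.7)/2 × 3 = 1163.85
  [12→16]: (375.7+324.9)/2 × 4 = 1401.2
  Sum = 5065.3 ng/mL·hr
Tail: C_last/k_e = 324.9/0.05 = 6498.000
AUC_0→∞ (buccal film) = 5065.3 + 6498.000 = 11563.3 ng/mL·hr
F = (AUC_ev/D_ev)/(AUC_iv/D_iv) = (11563.3/625)/(5360/250) = 18.50128/21.44 = 0.8629

F = 0.863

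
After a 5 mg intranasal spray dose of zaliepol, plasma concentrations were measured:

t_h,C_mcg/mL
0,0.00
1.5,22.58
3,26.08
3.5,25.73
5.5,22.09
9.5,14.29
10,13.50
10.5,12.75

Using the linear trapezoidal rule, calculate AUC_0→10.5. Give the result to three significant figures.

Trapezoidal AUC_0→10.5:
  [0→1.5]: (0.00+22.58)/2 × 1.5 = 16.935
  [1.5→3]: (22.58+26.08)/2 × 1.5 = 36.495
  [3→3.5]: (26.08+25.73)/2 × 0.5 = 12.9525
  [3.5→5.5]: (25.73+22.09)/2 × 2 = 47.82
  [5.5→9.5]: (22.09+14.29)/2 × 4 = 72.76
  [9.5→10]: (14.29+13.50)/2 × 0.5 = 6.9475
  [10→10.5]: (13.50+12.75)/2 × 0.5 = 6.5625
  Sum = 200.4725 mcg/mL·h

AUC = 200 mcg/mL·h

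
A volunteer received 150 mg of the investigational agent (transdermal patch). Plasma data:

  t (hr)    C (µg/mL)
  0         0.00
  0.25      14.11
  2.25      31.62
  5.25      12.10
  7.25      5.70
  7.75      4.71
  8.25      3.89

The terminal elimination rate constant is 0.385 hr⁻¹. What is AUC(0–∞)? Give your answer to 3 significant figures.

Trapezoidal AUC_0→8.25:
  [0→0.25]: (0.00+14.11)/2 × 0.25 = 1.76375
  [0.25→2.25]: (14.11+31.62)/2 × 2 = 45.73
  [2.25→5.25]: (31.62+12.10)/2 × 3 = 65.58
  [5.25→7.25]: (12.10+5.70)/2 × 2 = 17.8
  [7.25→7.75]: (5.70+4.71)/2 × 0.5 = 2.6025
  [7.75→8.25]: (4.71+3.89)/2 × 0.5 = 2.15
  Sum = 135.62625 µg/mL·hr
Extrapolated tail: C_last / k_e = 3.89 / 0.385 = 10.104
AUC_0→∞ = 135.62625 + 10.104 = 145.73025 µg/mL·hr

AUC = 146 µg/mL·hr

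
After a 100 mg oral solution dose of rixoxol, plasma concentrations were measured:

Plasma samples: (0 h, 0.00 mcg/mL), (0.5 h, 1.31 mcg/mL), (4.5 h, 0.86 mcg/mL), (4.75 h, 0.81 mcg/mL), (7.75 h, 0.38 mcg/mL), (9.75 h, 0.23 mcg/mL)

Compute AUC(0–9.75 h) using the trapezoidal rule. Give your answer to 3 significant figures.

Trapezoidal AUC_0→9.75:
  [0→0.5]: (0.00+1.31)/2 × 0.5 = 0.3275
  [0.5→4.5]: (1.31+0.86)/2 × 4 = 4.34
  [4.5→4.75]: (0.86+0.81)/2 × 0.25 = 0.20875
  [4.75→7.75]: (0.81+0.38)/2 × 3 = 1.785
  [7.75→9.75]: (0.38+0.23)/2 × 2 = 0.61
  Sum = 7.27125 mcg/mL·h

AUC = 7.27 mcg/mL·h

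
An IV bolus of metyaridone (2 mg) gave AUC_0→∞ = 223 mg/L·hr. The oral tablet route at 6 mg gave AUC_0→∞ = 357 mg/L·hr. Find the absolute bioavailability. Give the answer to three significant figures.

F = 0.534

F = (AUC_ev / D_ev) / (AUC_iv / D_iv)
  = (357/6) / (223/2)
  = 59.5 / 111.5 = 0.5336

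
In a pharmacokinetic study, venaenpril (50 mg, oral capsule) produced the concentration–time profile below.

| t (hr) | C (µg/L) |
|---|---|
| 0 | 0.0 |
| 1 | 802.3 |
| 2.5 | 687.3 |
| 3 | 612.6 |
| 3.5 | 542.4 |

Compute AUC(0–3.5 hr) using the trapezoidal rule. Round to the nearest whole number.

AUC = 2132 µg/L·hr

Trapezoidal AUC_0→3.5:
  [0→1]: (0.0+802.3)/2 × 1 = 401.15
  [1→2.5]: (802.3+687.3)/2 × 1.5 = 1117.2
  [2.5→3]: (687.3+612.6)/2 × 0.5 = 324.975
  [3→3.5]: (612.6+542.4)/2 × 0.5 = 288.75
  Sum = 2132.075 µg/L·hr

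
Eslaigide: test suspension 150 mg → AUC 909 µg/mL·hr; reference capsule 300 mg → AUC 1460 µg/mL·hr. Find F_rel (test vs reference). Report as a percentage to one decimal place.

F_rel = 124.5%

F_rel = (AUC_test/D_test) / (AUC_ref/D_ref)
      = (909/150) / (1460/300)
      = 6.06 / 4.86667 = 1.2452 = 124.52%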